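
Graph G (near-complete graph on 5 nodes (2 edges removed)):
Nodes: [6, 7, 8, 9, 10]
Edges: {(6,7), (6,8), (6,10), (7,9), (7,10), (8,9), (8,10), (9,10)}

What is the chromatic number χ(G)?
χ(G) = 3

Clique number ω(G) = 3 (lower bound: χ ≥ ω).
The clique on [8, 9, 10] has size 3, forcing χ ≥ 3, and the coloring below uses 3 colors, so χ(G) = 3.
A valid 3-coloring: color 1: [10]; color 2: [6, 9]; color 3: [7, 8].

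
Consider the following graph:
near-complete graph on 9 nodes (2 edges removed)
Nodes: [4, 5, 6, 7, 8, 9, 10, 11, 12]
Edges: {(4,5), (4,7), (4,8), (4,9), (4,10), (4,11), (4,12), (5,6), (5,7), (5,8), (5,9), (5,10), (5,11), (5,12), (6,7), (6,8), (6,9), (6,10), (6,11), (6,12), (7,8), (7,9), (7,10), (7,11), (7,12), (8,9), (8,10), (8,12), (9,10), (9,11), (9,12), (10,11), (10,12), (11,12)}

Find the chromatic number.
Clique number ω(G) = 7 (lower bound: χ ≥ ω).
The clique on [4, 5, 7, 8, 9, 10, 12] has size 7, forcing χ ≥ 7, and the coloring below uses 7 colors, so χ(G) = 7.
A valid 7-coloring: color 1: [7]; color 2: [12]; color 3: [9]; color 4: [5]; color 5: [10]; color 6: [4, 6]; color 7: [8, 11].

χ(G) = 7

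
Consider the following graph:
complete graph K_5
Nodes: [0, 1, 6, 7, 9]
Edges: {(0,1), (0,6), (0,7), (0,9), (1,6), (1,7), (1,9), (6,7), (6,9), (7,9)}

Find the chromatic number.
Clique number ω(G) = 5 (lower bound: χ ≥ ω).
The clique on [0, 1, 6, 7, 9] has size 5, forcing χ ≥ 5, and the coloring below uses 5 colors, so χ(G) = 5.
A valid 5-coloring: color 1: [7]; color 2: [9]; color 3: [0]; color 4: [6]; color 5: [1].

χ(G) = 5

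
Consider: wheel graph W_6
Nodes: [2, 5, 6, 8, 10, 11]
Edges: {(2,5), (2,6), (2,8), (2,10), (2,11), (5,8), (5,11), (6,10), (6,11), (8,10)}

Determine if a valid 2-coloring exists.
The clique on vertices [2, 8, 10] has size 3 > 2, so it alone needs 3 colors.

No, G is not 2-colorable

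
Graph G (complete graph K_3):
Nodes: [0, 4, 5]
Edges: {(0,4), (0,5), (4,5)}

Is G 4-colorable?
Yes, G is 4-colorable

A valid 4-coloring: color 1: [0]; color 2: [5]; color 3: [4].
(χ(G) = 3 ≤ 4.)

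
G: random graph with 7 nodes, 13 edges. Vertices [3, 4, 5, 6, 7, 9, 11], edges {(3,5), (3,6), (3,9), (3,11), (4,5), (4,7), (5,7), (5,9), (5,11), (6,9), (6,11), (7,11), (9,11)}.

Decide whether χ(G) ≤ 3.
The clique on vertices [3, 5, 9, 11] has size 4 > 3, so it alone needs 4 colors.

No, G is not 3-colorable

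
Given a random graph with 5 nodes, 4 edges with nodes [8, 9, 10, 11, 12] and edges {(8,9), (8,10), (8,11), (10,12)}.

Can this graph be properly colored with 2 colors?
Yes, G is 2-colorable

A valid 2-coloring: color 1: [8, 12]; color 2: [9, 10, 11].
(χ(G) = 2 ≤ 2.)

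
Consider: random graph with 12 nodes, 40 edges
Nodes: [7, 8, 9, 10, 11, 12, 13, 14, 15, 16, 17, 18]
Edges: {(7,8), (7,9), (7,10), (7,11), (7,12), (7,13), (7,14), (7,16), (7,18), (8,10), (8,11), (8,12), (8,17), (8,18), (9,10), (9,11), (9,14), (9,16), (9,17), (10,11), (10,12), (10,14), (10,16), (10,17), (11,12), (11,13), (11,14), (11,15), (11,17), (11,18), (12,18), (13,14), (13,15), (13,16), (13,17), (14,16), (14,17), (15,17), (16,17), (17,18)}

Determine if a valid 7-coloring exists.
Yes, G is 7-colorable

A valid 7-coloring: color 1: [11, 16]; color 2: [7, 17]; color 3: [10, 13, 18]; color 4: [8, 14, 15]; color 5: [9, 12].
(χ(G) = 5 ≤ 7.)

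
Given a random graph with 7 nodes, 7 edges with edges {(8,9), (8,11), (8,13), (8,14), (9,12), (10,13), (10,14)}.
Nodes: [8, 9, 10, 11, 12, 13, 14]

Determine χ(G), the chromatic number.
χ(G) = 2

Clique number ω(G) = 2 (lower bound: χ ≥ ω).
The graph is bipartite (no odd cycle), so 2 colors suffice: χ(G) = 2.
A valid 2-coloring: color 1: [8, 10, 12]; color 2: [9, 11, 13, 14].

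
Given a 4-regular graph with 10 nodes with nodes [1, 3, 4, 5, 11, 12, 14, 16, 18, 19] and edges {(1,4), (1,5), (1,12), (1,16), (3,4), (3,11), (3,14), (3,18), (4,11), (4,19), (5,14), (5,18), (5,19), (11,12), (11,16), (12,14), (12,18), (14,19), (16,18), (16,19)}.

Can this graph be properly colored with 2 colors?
No, G is not 2-colorable

The clique on vertices [3, 4, 11] has size 3 > 2, so it alone needs 3 colors.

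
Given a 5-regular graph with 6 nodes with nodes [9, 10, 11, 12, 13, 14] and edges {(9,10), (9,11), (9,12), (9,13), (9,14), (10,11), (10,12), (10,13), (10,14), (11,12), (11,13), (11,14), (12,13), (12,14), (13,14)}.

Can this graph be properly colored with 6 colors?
Yes, G is 6-colorable

A valid 6-coloring: color 1: [13]; color 2: [14]; color 3: [11]; color 4: [12]; color 5: [9]; color 6: [10].
(χ(G) = 6 ≤ 6.)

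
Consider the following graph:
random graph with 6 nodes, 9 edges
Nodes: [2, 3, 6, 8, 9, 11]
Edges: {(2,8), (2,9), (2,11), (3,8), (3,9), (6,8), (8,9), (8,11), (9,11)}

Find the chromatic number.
χ(G) = 4

Clique number ω(G) = 4 (lower bound: χ ≥ ω).
The clique on [2, 8, 9, 11] has size 4, forcing χ ≥ 4, and the coloring below uses 4 colors, so χ(G) = 4.
A valid 4-coloring: color 1: [8]; color 2: [6, 9]; color 3: [2, 3]; color 4: [11].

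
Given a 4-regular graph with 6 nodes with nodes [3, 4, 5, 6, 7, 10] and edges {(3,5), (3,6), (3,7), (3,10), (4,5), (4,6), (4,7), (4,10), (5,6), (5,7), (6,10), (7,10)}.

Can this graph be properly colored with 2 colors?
The clique on vertices [3, 6, 10] has size 3 > 2, so it alone needs 3 colors.

No, G is not 2-colorable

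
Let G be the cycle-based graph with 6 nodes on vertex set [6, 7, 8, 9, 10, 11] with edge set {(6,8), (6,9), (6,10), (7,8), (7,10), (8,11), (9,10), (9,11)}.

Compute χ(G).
χ(G) = 3

Clique number ω(G) = 3 (lower bound: χ ≥ ω).
The clique on [6, 9, 10] has size 3, forcing χ ≥ 3, and the coloring below uses 3 colors, so χ(G) = 3.
A valid 3-coloring: color 1: [6, 7, 11]; color 2: [8, 9]; color 3: [10].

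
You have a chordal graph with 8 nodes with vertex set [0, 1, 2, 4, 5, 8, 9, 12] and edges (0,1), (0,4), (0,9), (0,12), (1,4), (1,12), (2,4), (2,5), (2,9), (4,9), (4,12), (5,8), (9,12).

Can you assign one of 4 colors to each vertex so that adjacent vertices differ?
Yes, G is 4-colorable

A valid 4-coloring: color 1: [4, 5]; color 2: [2, 8, 12]; color 3: [0]; color 4: [1, 9].
(χ(G) = 4 ≤ 4.)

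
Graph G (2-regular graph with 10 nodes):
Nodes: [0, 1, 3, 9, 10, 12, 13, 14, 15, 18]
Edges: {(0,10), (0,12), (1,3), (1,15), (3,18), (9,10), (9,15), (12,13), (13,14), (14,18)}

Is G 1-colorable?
No, G is not 1-colorable

Edge (0,10) forces its endpoints to differ, so 1 color is not enough.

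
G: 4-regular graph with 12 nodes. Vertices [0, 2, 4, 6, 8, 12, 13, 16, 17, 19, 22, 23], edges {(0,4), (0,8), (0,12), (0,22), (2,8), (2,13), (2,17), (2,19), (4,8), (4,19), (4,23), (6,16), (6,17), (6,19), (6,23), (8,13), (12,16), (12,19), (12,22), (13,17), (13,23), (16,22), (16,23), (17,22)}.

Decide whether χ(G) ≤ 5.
A valid 5-coloring: color 1: [2, 4, 6, 22]; color 2: [0, 13, 16, 19]; color 3: [8, 12, 17, 23].
(χ(G) = 3 ≤ 5.)

Yes, G is 5-colorable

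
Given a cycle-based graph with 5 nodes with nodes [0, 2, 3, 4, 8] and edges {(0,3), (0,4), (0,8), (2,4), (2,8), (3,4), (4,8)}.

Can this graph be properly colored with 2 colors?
The clique on vertices [0, 4, 8] has size 3 > 2, so it alone needs 3 colors.

No, G is not 2-colorable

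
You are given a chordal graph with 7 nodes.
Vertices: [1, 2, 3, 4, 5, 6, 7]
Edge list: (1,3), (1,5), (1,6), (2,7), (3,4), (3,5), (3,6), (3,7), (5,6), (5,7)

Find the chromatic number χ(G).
χ(G) = 4

Clique number ω(G) = 4 (lower bound: χ ≥ ω).
The clique on [1, 3, 5, 6] has size 4, forcing χ ≥ 4, and the coloring below uses 4 colors, so χ(G) = 4.
A valid 4-coloring: color 1: [2, 3]; color 2: [4, 5]; color 3: [6, 7]; color 4: [1].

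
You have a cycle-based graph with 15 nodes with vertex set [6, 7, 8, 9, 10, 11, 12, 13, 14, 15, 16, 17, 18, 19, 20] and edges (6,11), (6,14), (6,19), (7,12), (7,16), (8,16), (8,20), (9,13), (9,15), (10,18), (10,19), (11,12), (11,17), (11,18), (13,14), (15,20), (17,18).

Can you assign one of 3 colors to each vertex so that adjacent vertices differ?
A valid 3-coloring: color 1: [7, 8, 10, 11, 14, 15]; color 2: [6, 12, 13, 16, 18, 20]; color 3: [9, 17, 19].
(χ(G) = 3 ≤ 3.)

Yes, G is 3-colorable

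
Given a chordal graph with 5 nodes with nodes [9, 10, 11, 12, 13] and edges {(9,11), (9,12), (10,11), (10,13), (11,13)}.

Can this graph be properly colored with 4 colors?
Yes, G is 4-colorable

A valid 4-coloring: color 1: [11, 12]; color 2: [9, 13]; color 3: [10].
(χ(G) = 3 ≤ 4.)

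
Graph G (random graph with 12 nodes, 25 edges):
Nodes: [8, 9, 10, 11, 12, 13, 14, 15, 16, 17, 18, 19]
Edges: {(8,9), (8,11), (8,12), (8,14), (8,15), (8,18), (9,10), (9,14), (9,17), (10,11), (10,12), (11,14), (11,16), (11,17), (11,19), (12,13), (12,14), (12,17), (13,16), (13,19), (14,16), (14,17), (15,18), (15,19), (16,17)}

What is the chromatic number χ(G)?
Clique number ω(G) = 4 (lower bound: χ ≥ ω).
The clique on [11, 14, 16, 17] has size 4, forcing χ ≥ 4, and the coloring below uses 4 colors, so χ(G) = 4.
A valid 4-coloring: color 1: [8, 10, 16, 19]; color 2: [9, 11, 12, 15]; color 3: [13, 14, 18]; color 4: [17].

χ(G) = 4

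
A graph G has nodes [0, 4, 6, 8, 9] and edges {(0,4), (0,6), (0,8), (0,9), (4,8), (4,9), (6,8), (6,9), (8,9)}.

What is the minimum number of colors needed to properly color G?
Clique number ω(G) = 4 (lower bound: χ ≥ ω).
The clique on [0, 4, 8, 9] has size 4, forcing χ ≥ 4, and the coloring below uses 4 colors, so χ(G) = 4.
A valid 4-coloring: color 1: [8]; color 2: [9]; color 3: [0]; color 4: [4, 6].

χ(G) = 4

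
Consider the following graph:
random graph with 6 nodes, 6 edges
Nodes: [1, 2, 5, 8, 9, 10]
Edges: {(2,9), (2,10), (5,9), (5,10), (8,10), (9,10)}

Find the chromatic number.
Clique number ω(G) = 3 (lower bound: χ ≥ ω).
The clique on [2, 9, 10] has size 3, forcing χ ≥ 3, and the coloring below uses 3 colors, so χ(G) = 3.
A valid 3-coloring: color 1: [1, 10]; color 2: [8, 9]; color 3: [2, 5].

χ(G) = 3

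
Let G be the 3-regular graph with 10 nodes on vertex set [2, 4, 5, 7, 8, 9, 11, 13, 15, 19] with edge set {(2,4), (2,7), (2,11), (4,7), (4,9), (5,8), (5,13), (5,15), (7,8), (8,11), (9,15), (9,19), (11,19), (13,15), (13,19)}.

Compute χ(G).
χ(G) = 3

Clique number ω(G) = 3 (lower bound: χ ≥ ω).
The clique on [2, 4, 7] has size 3, forcing χ ≥ 3, and the coloring below uses 3 colors, so χ(G) = 3.
A valid 3-coloring: color 1: [2, 8, 15, 19]; color 2: [5, 7, 9, 11]; color 3: [4, 13].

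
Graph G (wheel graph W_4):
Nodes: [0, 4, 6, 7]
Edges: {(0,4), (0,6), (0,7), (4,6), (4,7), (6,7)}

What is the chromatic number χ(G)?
Clique number ω(G) = 4 (lower bound: χ ≥ ω).
The clique on [0, 4, 6, 7] has size 4, forcing χ ≥ 4, and the coloring below uses 4 colors, so χ(G) = 4.
A valid 4-coloring: color 1: [4]; color 2: [7]; color 3: [0]; color 4: [6].

χ(G) = 4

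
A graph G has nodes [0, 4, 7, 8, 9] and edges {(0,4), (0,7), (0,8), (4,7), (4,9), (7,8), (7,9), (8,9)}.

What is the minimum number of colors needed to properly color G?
χ(G) = 3

Clique number ω(G) = 3 (lower bound: χ ≥ ω).
The clique on [0, 7, 8] has size 3, forcing χ ≥ 3, and the coloring below uses 3 colors, so χ(G) = 3.
A valid 3-coloring: color 1: [7]; color 2: [0, 9]; color 3: [4, 8].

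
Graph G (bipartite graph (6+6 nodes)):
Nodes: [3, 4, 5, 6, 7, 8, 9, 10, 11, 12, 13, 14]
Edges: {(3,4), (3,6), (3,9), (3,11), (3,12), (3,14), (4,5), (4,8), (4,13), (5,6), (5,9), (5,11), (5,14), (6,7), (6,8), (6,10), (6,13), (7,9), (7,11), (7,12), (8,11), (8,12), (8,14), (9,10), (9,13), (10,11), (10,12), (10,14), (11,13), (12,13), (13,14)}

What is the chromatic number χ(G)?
Clique number ω(G) = 2 (lower bound: χ ≥ ω).
The graph is bipartite (no odd cycle), so 2 colors suffice: χ(G) = 2.
A valid 2-coloring: color 1: [3, 5, 7, 8, 10, 13]; color 2: [4, 6, 9, 11, 12, 14].

χ(G) = 2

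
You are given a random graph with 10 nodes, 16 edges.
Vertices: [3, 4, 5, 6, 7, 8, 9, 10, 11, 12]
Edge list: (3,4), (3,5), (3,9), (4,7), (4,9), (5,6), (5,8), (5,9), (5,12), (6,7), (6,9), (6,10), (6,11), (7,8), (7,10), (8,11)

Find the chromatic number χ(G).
χ(G) = 3

Clique number ω(G) = 3 (lower bound: χ ≥ ω).
The clique on [3, 4, 9] has size 3, forcing χ ≥ 3, and the coloring below uses 3 colors, so χ(G) = 3.
A valid 3-coloring: color 1: [3, 6, 8, 12]; color 2: [4, 5, 10, 11]; color 3: [7, 9].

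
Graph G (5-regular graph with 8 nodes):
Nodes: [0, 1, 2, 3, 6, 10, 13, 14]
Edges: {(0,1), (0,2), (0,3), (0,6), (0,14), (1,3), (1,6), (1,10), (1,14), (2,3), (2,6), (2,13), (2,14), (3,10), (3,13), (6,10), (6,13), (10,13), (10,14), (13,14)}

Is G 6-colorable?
A valid 6-coloring: color 1: [0, 13]; color 2: [2, 10]; color 3: [3, 6, 14]; color 4: [1].
(χ(G) = 4 ≤ 6.)

Yes, G is 6-colorable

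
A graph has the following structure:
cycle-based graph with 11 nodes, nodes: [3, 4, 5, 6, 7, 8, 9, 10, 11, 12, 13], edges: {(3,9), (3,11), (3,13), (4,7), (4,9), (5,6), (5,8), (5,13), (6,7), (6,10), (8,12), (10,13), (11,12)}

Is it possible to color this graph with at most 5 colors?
A valid 5-coloring: color 1: [3, 5, 7, 10, 12]; color 2: [4, 6, 8, 11, 13]; color 3: [9].
(χ(G) = 3 ≤ 5.)

Yes, G is 5-colorable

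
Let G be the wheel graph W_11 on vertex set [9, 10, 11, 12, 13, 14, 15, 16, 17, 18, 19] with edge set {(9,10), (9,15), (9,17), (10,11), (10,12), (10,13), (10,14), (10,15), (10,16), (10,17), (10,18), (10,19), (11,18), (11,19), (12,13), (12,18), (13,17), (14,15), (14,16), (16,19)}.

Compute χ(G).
χ(G) = 3

Clique number ω(G) = 3 (lower bound: χ ≥ ω).
The clique on [9, 10, 17] has size 3, forcing χ ≥ 3, and the coloring below uses 3 colors, so χ(G) = 3.
A valid 3-coloring: color 1: [10]; color 2: [9, 13, 14, 18, 19]; color 3: [11, 12, 15, 16, 17].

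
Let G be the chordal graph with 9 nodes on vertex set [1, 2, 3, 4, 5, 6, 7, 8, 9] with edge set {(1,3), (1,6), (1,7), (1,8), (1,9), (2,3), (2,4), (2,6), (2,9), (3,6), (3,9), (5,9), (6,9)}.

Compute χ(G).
Clique number ω(G) = 4 (lower bound: χ ≥ ω).
The clique on [1, 3, 6, 9] has size 4, forcing χ ≥ 4, and the coloring below uses 4 colors, so χ(G) = 4.
A valid 4-coloring: color 1: [4, 7, 8, 9]; color 2: [1, 2, 5]; color 3: [3]; color 4: [6].

χ(G) = 4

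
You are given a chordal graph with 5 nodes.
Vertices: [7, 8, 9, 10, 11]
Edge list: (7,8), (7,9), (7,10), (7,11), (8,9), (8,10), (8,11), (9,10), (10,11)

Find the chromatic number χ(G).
χ(G) = 4

Clique number ω(G) = 4 (lower bound: χ ≥ ω).
The clique on [7, 8, 9, 10] has size 4, forcing χ ≥ 4, and the coloring below uses 4 colors, so χ(G) = 4.
A valid 4-coloring: color 1: [7]; color 2: [8]; color 3: [10]; color 4: [9, 11].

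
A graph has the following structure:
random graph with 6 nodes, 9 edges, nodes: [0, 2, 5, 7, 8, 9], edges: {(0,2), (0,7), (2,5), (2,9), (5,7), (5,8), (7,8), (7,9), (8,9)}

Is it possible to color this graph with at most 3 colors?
Yes, G is 3-colorable

A valid 3-coloring: color 1: [2, 7]; color 2: [0, 5, 9]; color 3: [8].
(χ(G) = 3 ≤ 3.)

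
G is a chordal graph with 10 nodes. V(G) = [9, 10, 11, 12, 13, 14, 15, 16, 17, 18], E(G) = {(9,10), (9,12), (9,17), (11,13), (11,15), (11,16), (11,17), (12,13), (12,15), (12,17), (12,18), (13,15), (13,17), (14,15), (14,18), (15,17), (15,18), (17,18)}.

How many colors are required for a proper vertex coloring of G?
χ(G) = 4

Clique number ω(G) = 4 (lower bound: χ ≥ ω).
The clique on [11, 13, 15, 17] has size 4, forcing χ ≥ 4, and the coloring below uses 4 colors, so χ(G) = 4.
A valid 4-coloring: color 1: [9, 15, 16]; color 2: [10, 14, 17]; color 3: [11, 12]; color 4: [13, 18].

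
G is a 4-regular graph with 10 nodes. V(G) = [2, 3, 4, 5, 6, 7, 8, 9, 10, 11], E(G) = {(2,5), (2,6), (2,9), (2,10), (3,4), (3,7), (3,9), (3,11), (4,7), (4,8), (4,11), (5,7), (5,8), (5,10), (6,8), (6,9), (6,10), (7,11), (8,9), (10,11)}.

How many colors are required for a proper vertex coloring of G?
χ(G) = 4

Clique number ω(G) = 4 (lower bound: χ ≥ ω).
The clique on [3, 4, 7, 11] has size 4, forcing χ ≥ 4, and the coloring below uses 4 colors, so χ(G) = 4.
A valid 4-coloring: color 1: [2, 8, 11]; color 2: [4, 9, 10]; color 3: [3, 5, 6]; color 4: [7].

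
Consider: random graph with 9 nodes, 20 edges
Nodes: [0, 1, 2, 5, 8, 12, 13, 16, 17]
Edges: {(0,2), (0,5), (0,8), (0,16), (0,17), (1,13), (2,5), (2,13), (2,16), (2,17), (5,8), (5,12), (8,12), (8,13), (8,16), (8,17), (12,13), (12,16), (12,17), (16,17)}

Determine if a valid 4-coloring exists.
Yes, G is 4-colorable

A valid 4-coloring: color 1: [1, 2, 8]; color 2: [0, 12]; color 3: [5, 13, 16]; color 4: [17].
(χ(G) = 4 ≤ 4.)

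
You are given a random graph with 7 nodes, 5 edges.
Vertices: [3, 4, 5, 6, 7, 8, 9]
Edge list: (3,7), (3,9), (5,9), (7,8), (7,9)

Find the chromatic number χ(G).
χ(G) = 3

Clique number ω(G) = 3 (lower bound: χ ≥ ω).
The clique on [3, 7, 9] has size 3, forcing χ ≥ 3, and the coloring below uses 3 colors, so χ(G) = 3.
A valid 3-coloring: color 1: [4, 6, 8, 9]; color 2: [5, 7]; color 3: [3].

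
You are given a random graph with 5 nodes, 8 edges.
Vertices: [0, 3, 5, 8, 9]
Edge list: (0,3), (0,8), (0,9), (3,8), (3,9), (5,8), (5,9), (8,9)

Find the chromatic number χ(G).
χ(G) = 4

Clique number ω(G) = 4 (lower bound: χ ≥ ω).
The clique on [0, 3, 8, 9] has size 4, forcing χ ≥ 4, and the coloring below uses 4 colors, so χ(G) = 4.
A valid 4-coloring: color 1: [9]; color 2: [8]; color 3: [0, 5]; color 4: [3].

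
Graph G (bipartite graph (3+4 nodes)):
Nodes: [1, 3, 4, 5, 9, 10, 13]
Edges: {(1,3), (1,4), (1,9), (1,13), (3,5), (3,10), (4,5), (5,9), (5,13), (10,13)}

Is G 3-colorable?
A valid 3-coloring: color 1: [1, 5, 10]; color 2: [3, 4, 9, 13].
(χ(G) = 2 ≤ 3.)

Yes, G is 3-colorable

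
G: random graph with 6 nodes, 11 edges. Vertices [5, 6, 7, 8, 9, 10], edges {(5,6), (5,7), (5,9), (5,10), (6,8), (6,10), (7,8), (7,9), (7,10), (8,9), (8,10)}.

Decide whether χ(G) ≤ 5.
Yes, G is 5-colorable

A valid 5-coloring: color 1: [5, 8]; color 2: [6, 7]; color 3: [9, 10].
(χ(G) = 3 ≤ 5.)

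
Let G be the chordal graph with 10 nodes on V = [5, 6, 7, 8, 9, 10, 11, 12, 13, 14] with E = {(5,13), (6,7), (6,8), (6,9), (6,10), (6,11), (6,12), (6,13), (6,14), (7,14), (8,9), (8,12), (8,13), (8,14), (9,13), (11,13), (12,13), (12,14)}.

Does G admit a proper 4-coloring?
Yes, G is 4-colorable

A valid 4-coloring: color 1: [5, 6]; color 2: [10, 13, 14]; color 3: [7, 8, 11]; color 4: [9, 12].
(χ(G) = 4 ≤ 4.)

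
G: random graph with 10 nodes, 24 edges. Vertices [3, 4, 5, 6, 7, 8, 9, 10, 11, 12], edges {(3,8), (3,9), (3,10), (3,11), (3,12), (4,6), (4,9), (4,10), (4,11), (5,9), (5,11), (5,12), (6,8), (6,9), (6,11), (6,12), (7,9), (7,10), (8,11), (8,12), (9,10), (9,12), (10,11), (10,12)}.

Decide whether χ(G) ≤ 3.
The clique on vertices [3, 9, 10, 12] has size 4 > 3, so it alone needs 4 colors.

No, G is not 3-colorable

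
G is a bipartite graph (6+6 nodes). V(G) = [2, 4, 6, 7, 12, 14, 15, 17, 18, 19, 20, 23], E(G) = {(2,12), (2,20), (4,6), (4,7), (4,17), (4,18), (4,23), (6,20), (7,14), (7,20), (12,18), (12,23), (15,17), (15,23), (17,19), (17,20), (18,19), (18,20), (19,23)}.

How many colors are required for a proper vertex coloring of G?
χ(G) = 2

Clique number ω(G) = 2 (lower bound: χ ≥ ω).
The graph is bipartite (no odd cycle), so 2 colors suffice: χ(G) = 2.
A valid 2-coloring: color 1: [4, 12, 14, 15, 19, 20]; color 2: [2, 6, 7, 17, 18, 23].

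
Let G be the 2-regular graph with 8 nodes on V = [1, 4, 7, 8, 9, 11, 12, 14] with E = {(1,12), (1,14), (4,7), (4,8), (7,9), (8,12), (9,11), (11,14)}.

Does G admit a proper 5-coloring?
Yes, G is 5-colorable

A valid 5-coloring: color 1: [1, 7, 8, 11]; color 2: [4, 9, 12, 14].
(χ(G) = 2 ≤ 5.)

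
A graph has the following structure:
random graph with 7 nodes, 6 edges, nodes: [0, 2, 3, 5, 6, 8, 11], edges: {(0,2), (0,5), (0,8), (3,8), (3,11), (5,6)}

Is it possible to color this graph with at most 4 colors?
A valid 4-coloring: color 1: [0, 3, 6]; color 2: [2, 5, 8, 11].
(χ(G) = 2 ≤ 4.)

Yes, G is 4-colorable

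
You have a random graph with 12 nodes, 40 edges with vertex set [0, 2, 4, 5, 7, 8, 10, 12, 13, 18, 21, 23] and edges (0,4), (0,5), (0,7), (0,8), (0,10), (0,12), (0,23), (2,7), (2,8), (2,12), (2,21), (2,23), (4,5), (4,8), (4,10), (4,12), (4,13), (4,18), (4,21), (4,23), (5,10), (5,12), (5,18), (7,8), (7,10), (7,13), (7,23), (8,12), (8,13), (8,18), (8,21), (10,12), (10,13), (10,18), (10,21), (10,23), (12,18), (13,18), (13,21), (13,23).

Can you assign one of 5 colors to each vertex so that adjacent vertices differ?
A valid 5-coloring: color 1: [8, 10]; color 2: [4, 7]; color 3: [12, 13]; color 4: [0, 2, 18]; color 5: [5, 21, 23].
(χ(G) = 5 ≤ 5.)

Yes, G is 5-colorable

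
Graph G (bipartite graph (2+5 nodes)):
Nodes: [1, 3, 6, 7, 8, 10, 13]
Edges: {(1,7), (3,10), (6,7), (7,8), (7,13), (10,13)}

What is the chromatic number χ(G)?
Clique number ω(G) = 2 (lower bound: χ ≥ ω).
The graph is bipartite (no odd cycle), so 2 colors suffice: χ(G) = 2.
A valid 2-coloring: color 1: [7, 10]; color 2: [1, 3, 6, 8, 13].

χ(G) = 2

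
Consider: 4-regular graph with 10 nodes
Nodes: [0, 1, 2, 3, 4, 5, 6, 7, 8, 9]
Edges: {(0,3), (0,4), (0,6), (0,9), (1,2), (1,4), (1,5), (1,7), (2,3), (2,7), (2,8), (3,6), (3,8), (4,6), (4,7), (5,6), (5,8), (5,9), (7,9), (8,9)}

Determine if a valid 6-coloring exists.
A valid 6-coloring: color 1: [1, 6, 8]; color 2: [3, 5, 7]; color 3: [2, 4, 9]; color 4: [0].
(χ(G) = 4 ≤ 6.)

Yes, G is 6-colorable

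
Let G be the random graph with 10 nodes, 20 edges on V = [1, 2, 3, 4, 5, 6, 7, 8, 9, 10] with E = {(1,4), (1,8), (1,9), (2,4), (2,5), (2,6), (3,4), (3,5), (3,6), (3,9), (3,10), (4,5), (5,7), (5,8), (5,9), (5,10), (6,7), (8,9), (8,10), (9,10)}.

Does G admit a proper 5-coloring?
Yes, G is 5-colorable

A valid 5-coloring: color 1: [1, 5, 6]; color 2: [4, 7, 9]; color 3: [2, 3, 8]; color 4: [10].
(χ(G) = 4 ≤ 5.)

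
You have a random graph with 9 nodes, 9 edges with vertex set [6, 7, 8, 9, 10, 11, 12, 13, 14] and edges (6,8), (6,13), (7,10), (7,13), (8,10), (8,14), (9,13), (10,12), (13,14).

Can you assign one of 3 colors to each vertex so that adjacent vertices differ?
Yes, G is 3-colorable

A valid 3-coloring: color 1: [8, 11, 12, 13]; color 2: [6, 9, 10, 14]; color 3: [7].
(χ(G) = 3 ≤ 3.)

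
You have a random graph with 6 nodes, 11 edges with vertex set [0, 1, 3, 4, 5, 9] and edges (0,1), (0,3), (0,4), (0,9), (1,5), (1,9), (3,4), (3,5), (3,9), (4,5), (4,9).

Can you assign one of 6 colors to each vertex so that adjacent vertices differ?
Yes, G is 6-colorable

A valid 6-coloring: color 1: [1, 4]; color 2: [5, 9]; color 3: [0]; color 4: [3].
(χ(G) = 4 ≤ 6.)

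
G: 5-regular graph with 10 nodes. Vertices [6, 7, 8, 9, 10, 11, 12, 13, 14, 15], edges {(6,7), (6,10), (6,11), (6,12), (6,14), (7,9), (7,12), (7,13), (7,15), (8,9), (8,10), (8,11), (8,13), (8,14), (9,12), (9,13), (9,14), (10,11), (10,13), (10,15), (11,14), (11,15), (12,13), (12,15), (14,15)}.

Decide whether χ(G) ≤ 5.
A valid 5-coloring: color 1: [6, 8, 15]; color 2: [10, 12, 14]; color 3: [11, 13]; color 4: [9]; color 5: [7].
(χ(G) = 4 ≤ 5.)

Yes, G is 5-colorable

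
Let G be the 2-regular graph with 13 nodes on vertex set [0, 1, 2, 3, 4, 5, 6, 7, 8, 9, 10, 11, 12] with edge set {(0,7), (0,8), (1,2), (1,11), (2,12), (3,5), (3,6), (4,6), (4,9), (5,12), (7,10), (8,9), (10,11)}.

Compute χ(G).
Clique number ω(G) = 2 (lower bound: χ ≥ ω).
Odd cycle [4, 6, 3, 5, 12, 2, 1, 11, 10, 7, 0, 8, 9] needs 3 colors (χ ≥ 3).
The coloring below uses 3 colors, so χ(G) = 3.
A valid 3-coloring: color 1: [3, 4, 7, 8, 11, 12]; color 2: [0, 2, 5, 6, 9, 10]; color 3: [1].

χ(G) = 3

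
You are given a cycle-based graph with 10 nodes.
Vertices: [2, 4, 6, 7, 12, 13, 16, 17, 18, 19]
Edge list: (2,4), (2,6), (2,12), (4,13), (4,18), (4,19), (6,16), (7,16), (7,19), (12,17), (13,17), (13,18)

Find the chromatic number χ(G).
χ(G) = 3

Clique number ω(G) = 3 (lower bound: χ ≥ ω).
The clique on [4, 13, 18] has size 3, forcing χ ≥ 3, and the coloring below uses 3 colors, so χ(G) = 3.
A valid 3-coloring: color 1: [4, 6, 7, 12]; color 2: [2, 13, 16, 19]; color 3: [17, 18].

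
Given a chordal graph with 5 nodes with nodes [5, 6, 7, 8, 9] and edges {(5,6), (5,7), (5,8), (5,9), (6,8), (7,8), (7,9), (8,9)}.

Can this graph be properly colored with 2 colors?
The clique on vertices [5, 7, 8, 9] has size 4 > 2, so it alone needs 4 colors.

No, G is not 2-colorable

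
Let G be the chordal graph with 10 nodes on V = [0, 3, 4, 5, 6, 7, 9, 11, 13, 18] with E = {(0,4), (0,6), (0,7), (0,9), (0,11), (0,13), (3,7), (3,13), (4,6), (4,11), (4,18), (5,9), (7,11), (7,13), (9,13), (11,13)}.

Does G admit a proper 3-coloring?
No, G is not 3-colorable

The clique on vertices [0, 7, 11, 13] has size 4 > 3, so it alone needs 4 colors.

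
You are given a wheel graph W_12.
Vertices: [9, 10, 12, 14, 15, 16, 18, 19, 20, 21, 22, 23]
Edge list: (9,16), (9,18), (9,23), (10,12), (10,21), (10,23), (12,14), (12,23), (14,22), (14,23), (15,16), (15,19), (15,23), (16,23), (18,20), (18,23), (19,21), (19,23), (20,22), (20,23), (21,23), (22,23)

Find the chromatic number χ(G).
χ(G) = 4

Clique number ω(G) = 3 (lower bound: χ ≥ ω).
Odd cycle [15, 19, 21, 10, 12, 14, 22, 20, 18, 9, 16] needs 3 colors (χ ≥ 3).
Vertex 23 is adjacent to every vertex of [9, 10, 12, 14, 15, 16, 18, 19, 20, 21, 22], which already need 3 colors among themselves, so 23 needs a new color (χ ≥ 4).
The coloring below uses 4 colors, so χ(G) = 4.
A valid 4-coloring: color 1: [23]; color 2: [9, 12, 15, 21, 22]; color 3: [10, 14, 16, 19, 20]; color 4: [18].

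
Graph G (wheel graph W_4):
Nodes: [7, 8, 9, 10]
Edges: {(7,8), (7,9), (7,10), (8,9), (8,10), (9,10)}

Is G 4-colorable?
A valid 4-coloring: color 1: [9]; color 2: [10]; color 3: [8]; color 4: [7].
(χ(G) = 4 ≤ 4.)

Yes, G is 4-colorable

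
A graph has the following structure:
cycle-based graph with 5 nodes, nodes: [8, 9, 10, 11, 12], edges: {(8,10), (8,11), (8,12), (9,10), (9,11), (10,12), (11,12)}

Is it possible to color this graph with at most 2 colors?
No, G is not 2-colorable

The clique on vertices [8, 10, 12] has size 3 > 2, so it alone needs 3 colors.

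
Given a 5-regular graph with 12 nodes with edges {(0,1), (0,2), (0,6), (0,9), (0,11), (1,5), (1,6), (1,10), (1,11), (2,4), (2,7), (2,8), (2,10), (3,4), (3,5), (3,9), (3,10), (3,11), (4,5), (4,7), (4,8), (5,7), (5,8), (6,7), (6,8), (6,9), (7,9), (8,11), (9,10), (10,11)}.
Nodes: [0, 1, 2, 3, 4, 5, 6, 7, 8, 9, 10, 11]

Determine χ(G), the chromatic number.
Clique number ω(G) = 3 (lower bound: χ ≥ ω).
Suppose a proper 3-coloring c exists. The clique [0, 1, 6] takes 3 distinct colors; by symmetry let c(0) = 1, c(1) = 2, c(6) = 3.
- Vertex 9: neighbors [0, 6] already have colors [1, 3] ⇒ c(9) = 2.
- Vertex 7: neighbors [9, 6] already have colors [2, 3] ⇒ c(7) = 1.
- Vertex 5: neighbors [7, 1] already have colors [1, 2] ⇒ c(5) = 3.
- Vertex 3: neighbors [9, 5] already have colors [2, 3] ⇒ c(3) = 1.
- Vertex 4: neighbors [3, 5] already have colors [1, 3] ⇒ c(4) = 2.
- Vertex 2: neighbors [0, 4] already have colors [1, 2] ⇒ c(2) = 3.
- Vertex 10: neighbors [3, 1, 2] already have colors [1, 2, 3] — all 3 colors blocked. Contradiction.
The forced assignments end in a contradiction, so G has no proper 3-coloring (χ ≥ 4).
The coloring below uses 4 colors, so χ(G) = 4.
A valid 4-coloring: color 1: [1, 3, 7, 8]; color 2: [0, 4, 10]; color 3: [2, 5, 6, 11]; color 4: [9].

χ(G) = 4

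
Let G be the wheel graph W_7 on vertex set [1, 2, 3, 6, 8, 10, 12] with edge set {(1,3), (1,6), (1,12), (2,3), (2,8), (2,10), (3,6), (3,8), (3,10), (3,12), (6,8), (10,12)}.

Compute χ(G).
Clique number ω(G) = 3 (lower bound: χ ≥ ω).
The clique on [2, 3, 8] has size 3, forcing χ ≥ 3, and the coloring below uses 3 colors, so χ(G) = 3.
A valid 3-coloring: color 1: [3]; color 2: [1, 8, 10]; color 3: [2, 6, 12].

χ(G) = 3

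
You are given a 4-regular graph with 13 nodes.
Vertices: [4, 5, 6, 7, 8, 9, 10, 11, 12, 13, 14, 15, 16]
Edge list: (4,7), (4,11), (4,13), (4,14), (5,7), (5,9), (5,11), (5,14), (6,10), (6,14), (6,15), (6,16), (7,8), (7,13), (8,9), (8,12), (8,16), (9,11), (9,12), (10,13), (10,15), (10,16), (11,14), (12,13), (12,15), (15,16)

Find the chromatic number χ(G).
χ(G) = 4

Clique number ω(G) = 4 (lower bound: χ ≥ ω).
The clique on [6, 10, 15, 16] has size 4, forcing χ ≥ 4, and the coloring below uses 4 colors, so χ(G) = 4.
A valid 4-coloring: color 1: [4, 5, 6, 12]; color 2: [8, 11, 13, 15]; color 3: [7, 9, 14, 16]; color 4: [10].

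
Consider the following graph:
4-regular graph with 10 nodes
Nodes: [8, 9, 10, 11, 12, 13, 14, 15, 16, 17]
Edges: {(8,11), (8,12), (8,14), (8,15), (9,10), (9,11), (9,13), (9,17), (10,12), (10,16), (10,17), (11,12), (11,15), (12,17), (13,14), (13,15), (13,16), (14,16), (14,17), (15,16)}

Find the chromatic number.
Clique number ω(G) = 3 (lower bound: χ ≥ ω).
The clique on [8, 11, 12] has size 3, forcing χ ≥ 3, and the coloring below uses 3 colors, so χ(G) = 3.
A valid 3-coloring: color 1: [8, 16, 17]; color 2: [9, 12, 14, 15]; color 3: [10, 11, 13].

χ(G) = 3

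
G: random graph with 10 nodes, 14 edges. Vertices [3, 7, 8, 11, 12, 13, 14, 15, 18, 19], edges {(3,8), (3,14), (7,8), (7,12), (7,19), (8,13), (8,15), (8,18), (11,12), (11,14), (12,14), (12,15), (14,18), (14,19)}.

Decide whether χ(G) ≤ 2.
No, G is not 2-colorable

The clique on vertices [11, 12, 14] has size 3 > 2, so it alone needs 3 colors.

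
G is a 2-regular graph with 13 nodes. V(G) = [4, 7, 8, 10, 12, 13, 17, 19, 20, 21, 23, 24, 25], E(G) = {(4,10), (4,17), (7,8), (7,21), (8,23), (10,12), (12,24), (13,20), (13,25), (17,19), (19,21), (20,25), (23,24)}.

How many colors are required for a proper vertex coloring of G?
Clique number ω(G) = 3 (lower bound: χ ≥ ω).
The clique on [13, 20, 25] has size 3, forcing χ ≥ 3, and the coloring below uses 3 colors, so χ(G) = 3.
A valid 3-coloring: color 1: [4, 7, 12, 19, 20, 23]; color 2: [8, 10, 17, 21, 24, 25]; color 3: [13].

χ(G) = 3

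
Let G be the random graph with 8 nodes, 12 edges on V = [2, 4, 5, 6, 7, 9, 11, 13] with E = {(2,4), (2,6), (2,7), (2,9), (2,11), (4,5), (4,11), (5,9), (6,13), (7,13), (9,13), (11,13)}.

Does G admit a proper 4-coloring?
Yes, G is 4-colorable

A valid 4-coloring: color 1: [2, 5, 13]; color 2: [4, 6, 7, 9]; color 3: [11].
(χ(G) = 3 ≤ 4.)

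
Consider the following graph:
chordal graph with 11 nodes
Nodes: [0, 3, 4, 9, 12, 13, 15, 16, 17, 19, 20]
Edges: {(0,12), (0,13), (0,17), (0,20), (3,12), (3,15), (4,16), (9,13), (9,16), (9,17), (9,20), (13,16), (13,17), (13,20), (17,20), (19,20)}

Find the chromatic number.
Clique number ω(G) = 4 (lower bound: χ ≥ ω).
The clique on [0, 13, 17, 20] has size 4, forcing χ ≥ 4, and the coloring below uses 4 colors, so χ(G) = 4.
A valid 4-coloring: color 1: [12, 15, 16, 20]; color 2: [3, 4, 13, 19]; color 3: [0, 9]; color 4: [17].

χ(G) = 4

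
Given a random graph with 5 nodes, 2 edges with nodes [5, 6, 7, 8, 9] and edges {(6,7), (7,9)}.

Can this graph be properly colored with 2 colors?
Yes, G is 2-colorable

A valid 2-coloring: color 1: [5, 7, 8]; color 2: [6, 9].
(χ(G) = 2 ≤ 2.)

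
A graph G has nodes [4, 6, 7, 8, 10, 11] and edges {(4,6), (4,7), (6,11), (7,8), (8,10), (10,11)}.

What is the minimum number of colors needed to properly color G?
χ(G) = 2

Clique number ω(G) = 2 (lower bound: χ ≥ ω).
The graph is bipartite (no odd cycle), so 2 colors suffice: χ(G) = 2.
A valid 2-coloring: color 1: [4, 8, 11]; color 2: [6, 7, 10].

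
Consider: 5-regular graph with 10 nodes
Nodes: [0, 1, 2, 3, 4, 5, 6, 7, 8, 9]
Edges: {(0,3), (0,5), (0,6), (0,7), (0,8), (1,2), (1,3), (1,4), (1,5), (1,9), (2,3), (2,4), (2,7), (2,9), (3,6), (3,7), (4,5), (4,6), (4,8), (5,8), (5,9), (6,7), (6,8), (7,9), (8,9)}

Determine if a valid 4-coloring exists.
Yes, G is 4-colorable

A valid 4-coloring: color 1: [1, 7, 8]; color 2: [0, 2]; color 3: [3, 4, 9]; color 4: [5, 6].
(χ(G) = 4 ≤ 4.)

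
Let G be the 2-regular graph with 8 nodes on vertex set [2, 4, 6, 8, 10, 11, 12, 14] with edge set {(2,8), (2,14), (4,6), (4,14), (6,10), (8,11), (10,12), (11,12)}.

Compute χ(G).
χ(G) = 2

Clique number ω(G) = 2 (lower bound: χ ≥ ω).
The graph is bipartite (no odd cycle), so 2 colors suffice: χ(G) = 2.
A valid 2-coloring: color 1: [6, 8, 12, 14]; color 2: [2, 4, 10, 11].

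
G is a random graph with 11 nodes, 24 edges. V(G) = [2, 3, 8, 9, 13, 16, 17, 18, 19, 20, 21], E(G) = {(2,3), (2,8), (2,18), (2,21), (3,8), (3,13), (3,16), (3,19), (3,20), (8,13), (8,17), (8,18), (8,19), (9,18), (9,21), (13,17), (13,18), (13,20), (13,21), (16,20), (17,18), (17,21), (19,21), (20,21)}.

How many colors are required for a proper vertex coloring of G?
χ(G) = 4

Clique number ω(G) = 4 (lower bound: χ ≥ ω).
The clique on [8, 13, 17, 18] has size 4, forcing χ ≥ 4, and the coloring below uses 4 colors, so χ(G) = 4.
A valid 4-coloring: color 1: [2, 9, 13, 16, 19]; color 2: [3, 18, 21]; color 3: [8, 20]; color 4: [17].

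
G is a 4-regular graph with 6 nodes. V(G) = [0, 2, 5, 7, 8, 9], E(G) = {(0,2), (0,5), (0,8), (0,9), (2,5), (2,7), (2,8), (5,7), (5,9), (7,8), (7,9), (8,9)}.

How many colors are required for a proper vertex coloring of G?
Clique number ω(G) = 3 (lower bound: χ ≥ ω).
The clique on [0, 8, 9] has size 3, forcing χ ≥ 3, and the coloring below uses 3 colors, so χ(G) = 3.
A valid 3-coloring: color 1: [2, 9]; color 2: [0, 7]; color 3: [5, 8].

χ(G) = 3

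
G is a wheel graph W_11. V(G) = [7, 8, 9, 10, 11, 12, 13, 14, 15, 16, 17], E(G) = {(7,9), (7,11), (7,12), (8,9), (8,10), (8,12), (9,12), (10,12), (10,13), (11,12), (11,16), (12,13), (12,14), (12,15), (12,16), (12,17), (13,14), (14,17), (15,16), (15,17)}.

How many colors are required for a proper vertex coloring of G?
Clique number ω(G) = 3 (lower bound: χ ≥ ω).
The clique on [7, 9, 12] has size 3, forcing χ ≥ 3, and the coloring below uses 3 colors, so χ(G) = 3.
A valid 3-coloring: color 1: [12]; color 2: [7, 8, 13, 16, 17]; color 3: [9, 10, 11, 14, 15].

χ(G) = 3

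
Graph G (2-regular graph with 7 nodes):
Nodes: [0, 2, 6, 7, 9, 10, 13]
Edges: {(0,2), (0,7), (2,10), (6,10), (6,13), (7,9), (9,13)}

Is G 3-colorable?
A valid 3-coloring: color 1: [7, 10, 13]; color 2: [0, 6, 9]; color 3: [2].
(χ(G) = 3 ≤ 3.)

Yes, G is 3-colorable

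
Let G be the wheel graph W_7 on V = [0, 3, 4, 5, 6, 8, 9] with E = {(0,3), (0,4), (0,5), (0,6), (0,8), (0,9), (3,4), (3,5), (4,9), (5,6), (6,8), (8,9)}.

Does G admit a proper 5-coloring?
A valid 5-coloring: color 1: [0]; color 2: [3, 6, 9]; color 3: [4, 5, 8].
(χ(G) = 3 ≤ 5.)

Yes, G is 5-colorable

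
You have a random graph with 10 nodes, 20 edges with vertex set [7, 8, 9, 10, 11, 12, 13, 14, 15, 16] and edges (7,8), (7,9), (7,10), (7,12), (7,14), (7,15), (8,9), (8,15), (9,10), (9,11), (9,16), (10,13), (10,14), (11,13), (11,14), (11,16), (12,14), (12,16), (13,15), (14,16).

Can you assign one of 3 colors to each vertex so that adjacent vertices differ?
A valid 3-coloring: color 1: [7, 13, 16]; color 2: [9, 14, 15]; color 3: [8, 10, 11, 12].
(χ(G) = 3 ≤ 3.)

Yes, G is 3-colorable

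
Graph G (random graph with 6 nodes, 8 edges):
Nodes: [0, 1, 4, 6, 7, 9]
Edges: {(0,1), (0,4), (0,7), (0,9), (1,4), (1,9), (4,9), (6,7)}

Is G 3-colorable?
No, G is not 3-colorable

The clique on vertices [0, 1, 4, 9] has size 4 > 3, so it alone needs 4 colors.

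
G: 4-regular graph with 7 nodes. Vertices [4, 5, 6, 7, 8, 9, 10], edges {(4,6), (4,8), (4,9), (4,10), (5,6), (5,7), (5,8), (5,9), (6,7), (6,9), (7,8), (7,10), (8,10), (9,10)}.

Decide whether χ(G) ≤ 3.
Suppose a proper 3-coloring c exists. The clique [4, 6, 9] takes 3 distinct colors; by symmetry let c(4) = 1, c(6) = 2, c(9) = 3.
- Vertex 5: neighbors [6, 9] already have colors [2, 3] ⇒ c(5) = 1.
- Vertex 7: neighbors [5, 6] already have colors [1, 2] ⇒ c(7) = 3.
- Vertex 8: neighbors [4, 7] already have colors [1, 3] ⇒ c(8) = 2.
- Vertex 10: neighbors [4, 8, 7] already have colors [1, 2, 3] — all 3 colors blocked. Contradiction.
The forced assignments end in a contradiction, so G has no proper 3-coloring (χ ≥ 4).

No, G is not 3-colorable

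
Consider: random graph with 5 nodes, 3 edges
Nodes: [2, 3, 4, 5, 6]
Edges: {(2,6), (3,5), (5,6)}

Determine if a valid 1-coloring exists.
No, G is not 1-colorable

Edge (2,6) forces its endpoints to differ, so 1 color is not enough.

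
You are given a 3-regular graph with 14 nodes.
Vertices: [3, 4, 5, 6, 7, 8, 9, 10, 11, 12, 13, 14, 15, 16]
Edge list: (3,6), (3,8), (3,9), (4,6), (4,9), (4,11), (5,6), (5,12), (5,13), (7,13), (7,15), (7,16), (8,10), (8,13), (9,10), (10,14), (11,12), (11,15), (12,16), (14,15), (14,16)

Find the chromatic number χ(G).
χ(G) = 3

Clique number ω(G) = 2 (lower bound: χ ≥ ω).
Odd cycle [5, 12, 11, 4, 9, 3, 6] needs 3 colors (χ ≥ 3).
The coloring below uses 3 colors, so χ(G) = 3.
A valid 3-coloring: color 1: [5, 7, 8, 9, 11, 14]; color 2: [6, 10, 13, 15, 16]; color 3: [3, 4, 12].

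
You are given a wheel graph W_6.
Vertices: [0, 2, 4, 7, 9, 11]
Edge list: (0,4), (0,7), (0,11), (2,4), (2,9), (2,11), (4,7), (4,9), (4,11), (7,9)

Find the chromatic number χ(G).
χ(G) = 4

Clique number ω(G) = 3 (lower bound: χ ≥ ω).
Odd cycle [9, 7, 0, 11, 2] needs 3 colors (χ ≥ 3).
Vertex 4 is adjacent to every vertex of [0, 2, 7, 9, 11], which already need 3 colors among themselves, so 4 needs a new color (χ ≥ 4).
The coloring below uses 4 colors, so χ(G) = 4.
A valid 4-coloring: color 1: [4]; color 2: [9, 11]; color 3: [2, 7]; color 4: [0].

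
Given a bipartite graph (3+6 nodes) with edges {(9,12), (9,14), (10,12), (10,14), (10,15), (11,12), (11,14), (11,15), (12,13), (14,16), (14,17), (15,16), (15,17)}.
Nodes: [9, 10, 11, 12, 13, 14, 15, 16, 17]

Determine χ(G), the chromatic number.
Clique number ω(G) = 2 (lower bound: χ ≥ ω).
The graph is bipartite (no odd cycle), so 2 colors suffice: χ(G) = 2.
A valid 2-coloring: color 1: [12, 14, 15]; color 2: [9, 10, 11, 13, 16, 17].

χ(G) = 2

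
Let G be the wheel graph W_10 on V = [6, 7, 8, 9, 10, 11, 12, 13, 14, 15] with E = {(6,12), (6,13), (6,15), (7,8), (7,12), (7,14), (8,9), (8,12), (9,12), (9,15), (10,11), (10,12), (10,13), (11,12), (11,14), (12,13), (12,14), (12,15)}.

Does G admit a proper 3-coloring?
No, G is not 3-colorable

Odd cycle [8, 9, 15, 6, 13, 10, 11, 14, 7] needs 3 colors (χ ≥ 3).
Vertex 12 is adjacent to every vertex of [6, 7, 8, 9, 10, 11, 13, 14, 15], which already need 3 colors among themselves, so 12 needs a new color (χ ≥ 4).
Hence χ(G) ≥ 4 > 3, so no proper 3-coloring exists.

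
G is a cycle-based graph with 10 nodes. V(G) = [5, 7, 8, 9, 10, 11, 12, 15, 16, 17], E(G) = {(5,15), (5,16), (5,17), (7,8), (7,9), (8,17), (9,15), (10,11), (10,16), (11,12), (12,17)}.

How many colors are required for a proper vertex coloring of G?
Clique number ω(G) = 2 (lower bound: χ ≥ ω).
The graph is bipartite (no odd cycle), so 2 colors suffice: χ(G) = 2.
A valid 2-coloring: color 1: [7, 11, 15, 16, 17]; color 2: [5, 8, 9, 10, 12].

χ(G) = 2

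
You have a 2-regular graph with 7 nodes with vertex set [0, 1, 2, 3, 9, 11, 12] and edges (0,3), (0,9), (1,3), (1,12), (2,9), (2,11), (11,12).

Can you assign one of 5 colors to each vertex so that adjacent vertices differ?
A valid 5-coloring: color 1: [3, 9, 12]; color 2: [0, 1, 11]; color 3: [2].
(χ(G) = 3 ≤ 5.)

Yes, G is 5-colorable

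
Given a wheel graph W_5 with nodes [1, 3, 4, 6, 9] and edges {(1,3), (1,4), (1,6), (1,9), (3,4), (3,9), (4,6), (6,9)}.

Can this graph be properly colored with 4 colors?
Yes, G is 4-colorable

A valid 4-coloring: color 1: [1]; color 2: [3, 6]; color 3: [4, 9].
(χ(G) = 3 ≤ 4.)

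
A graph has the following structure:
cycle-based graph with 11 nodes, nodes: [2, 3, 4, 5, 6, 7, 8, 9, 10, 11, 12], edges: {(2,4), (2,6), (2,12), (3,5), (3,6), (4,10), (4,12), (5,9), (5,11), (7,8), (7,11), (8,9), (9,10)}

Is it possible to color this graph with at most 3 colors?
Yes, G is 3-colorable

A valid 3-coloring: color 1: [4, 5, 6, 7]; color 2: [2, 3, 9, 11]; color 3: [8, 10, 12].
(χ(G) = 3 ≤ 3.)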